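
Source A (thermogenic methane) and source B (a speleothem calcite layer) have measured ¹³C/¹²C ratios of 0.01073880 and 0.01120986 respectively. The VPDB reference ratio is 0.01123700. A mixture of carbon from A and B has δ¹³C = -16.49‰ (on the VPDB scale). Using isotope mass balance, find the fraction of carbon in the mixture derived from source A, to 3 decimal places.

0.336

δ_A = (0.01073880/0.01123700 − 1)×1000 = (0.955664 − 1)×1000 = -44.336‰
δ_B = (0.01120986/0.01123700 − 1)×1000 = (0.997585 − 1)×1000 = -2.415‰
f_A = (δ_mix − δ_B)/(δ_A − δ_B) = (-16.49 − (-2.415))/(-44.336 − (-2.415))
f_A = -14.075 / -41.920 = 0.3357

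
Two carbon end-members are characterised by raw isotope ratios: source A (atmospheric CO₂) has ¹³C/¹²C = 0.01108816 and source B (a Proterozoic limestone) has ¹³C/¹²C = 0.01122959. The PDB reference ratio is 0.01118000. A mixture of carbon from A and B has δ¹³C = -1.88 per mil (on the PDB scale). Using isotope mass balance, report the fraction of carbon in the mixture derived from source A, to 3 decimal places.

δ_A = (0.01108816/0.01118000 − 1)×1000 = (0.991785 − 1)×1000 = -8.215 per mil
δ_B = (0.01122959/0.01118000 − 1)×1000 = (1.004436 − 1)×1000 = 4.436 per mil
f_A = (δ_mix − δ_B)/(δ_A − δ_B) = (-1.88 − (4.436))/(-8.215 − (4.436))
f_A = -6.316 / -12.650 = 0.4992

0.499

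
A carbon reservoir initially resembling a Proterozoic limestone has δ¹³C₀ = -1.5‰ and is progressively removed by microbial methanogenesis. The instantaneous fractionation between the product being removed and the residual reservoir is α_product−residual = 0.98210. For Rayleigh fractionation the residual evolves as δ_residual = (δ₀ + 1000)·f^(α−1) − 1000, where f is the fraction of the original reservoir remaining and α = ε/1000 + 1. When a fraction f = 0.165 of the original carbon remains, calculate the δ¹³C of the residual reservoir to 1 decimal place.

31.2‰

Rayleigh residual: δ_res = (δ₀ + 1000)·f^(α−1) − 1000
α − 1 = -0.01790
f^(α−1) = 0.165^(-0.01790) = 1.032778
δ_res = (-1.5 + 1000) × 1.032778 − 1000 = 1031.229 − 1000 = 31.23‰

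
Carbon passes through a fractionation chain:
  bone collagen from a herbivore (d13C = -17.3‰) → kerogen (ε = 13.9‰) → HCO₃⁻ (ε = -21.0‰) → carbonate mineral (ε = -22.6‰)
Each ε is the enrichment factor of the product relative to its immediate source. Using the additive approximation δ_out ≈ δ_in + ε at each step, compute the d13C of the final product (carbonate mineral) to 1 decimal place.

-47.0‰

step 1: δ ≈ -17.3 + (13.9) = -3.4‰
step 2: δ ≈ -3.4 + (-21.0) = -24.4‰
step 3: δ ≈ -24.4 + (-22.6) = -47.0‰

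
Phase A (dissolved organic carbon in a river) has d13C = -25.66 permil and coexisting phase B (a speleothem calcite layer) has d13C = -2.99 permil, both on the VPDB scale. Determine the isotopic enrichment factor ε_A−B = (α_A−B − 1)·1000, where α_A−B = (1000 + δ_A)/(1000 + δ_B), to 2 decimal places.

α_A−B = (1000 + -25.66) / (1000 + -2.99) = 974.34 / 997.01 = 0.977262
ε_A−B = (0.977262 − 1) × 1000 = -22.738 permil
(The approximation ε ≈ δ_A − δ_B would give -22.67 permil.)

-22.74 permil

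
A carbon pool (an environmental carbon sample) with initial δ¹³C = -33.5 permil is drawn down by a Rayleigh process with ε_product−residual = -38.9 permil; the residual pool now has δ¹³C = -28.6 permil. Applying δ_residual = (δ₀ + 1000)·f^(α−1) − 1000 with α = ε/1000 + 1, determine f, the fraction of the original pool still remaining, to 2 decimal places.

α − 1 = ε/1000 = -0.0389
(δ_res + 1000)/(δ₀ + 1000) = (-28.6 + 1000)/(-33.5 + 1000) = 971.4/966.5 = 1.005070
f = 1.005070^(1/-0.0389) = exp(ln(1.005070)/-0.0389) = exp(0.00506/-0.0389)
f = exp(-0.1300) = 0.8781

0.88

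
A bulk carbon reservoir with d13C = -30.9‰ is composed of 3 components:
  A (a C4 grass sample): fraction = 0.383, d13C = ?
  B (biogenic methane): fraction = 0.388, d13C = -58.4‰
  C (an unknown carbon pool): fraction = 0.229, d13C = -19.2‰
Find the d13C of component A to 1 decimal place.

-10.0‰

Isotope mass balance: δ_bulk = Σ fᵢ·δᵢ.
-30.9 = 0.383×δ_A + 0.388×(-58.4) + 0.229×(-19.2)
0.383·δ_A = -30.9 − (-27.056) = -3.844
δ_A = -3.844 / 0.383 = -10.04‰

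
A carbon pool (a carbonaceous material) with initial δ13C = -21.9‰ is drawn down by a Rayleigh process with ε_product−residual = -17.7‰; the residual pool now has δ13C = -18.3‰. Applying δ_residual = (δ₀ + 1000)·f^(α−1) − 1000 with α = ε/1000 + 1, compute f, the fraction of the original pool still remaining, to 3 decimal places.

0.813

α − 1 = ε/1000 = -0.0177
(δ_res + 1000)/(δ₀ + 1000) = (-18.3 + 1000)/(-21.9 + 1000) = 981.7/978.1 = 1.003681
f = 1.003681^(1/-0.0177) = exp(ln(1.003681)/-0.0177) = exp(0.00367/-0.0177)
f = exp(-0.2076) = 0.8126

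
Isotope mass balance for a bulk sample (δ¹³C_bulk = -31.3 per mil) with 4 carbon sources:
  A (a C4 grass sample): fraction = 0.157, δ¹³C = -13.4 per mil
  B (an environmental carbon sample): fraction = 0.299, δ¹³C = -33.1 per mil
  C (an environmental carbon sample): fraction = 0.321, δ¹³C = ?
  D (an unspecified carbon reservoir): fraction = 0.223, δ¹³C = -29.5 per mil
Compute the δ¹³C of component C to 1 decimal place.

Isotope mass balance: δ_bulk = Σ fᵢ·δᵢ.
-31.3 = 0.157×(-13.4) + 0.299×(-33.1) + 0.321×δ_C + 0.223×(-29.5)
0.321·δ_C = -31.3 − (-18.579) = -12.721
δ_C = -12.721 / 0.321 = -39.63 per mil

-39.6 per mil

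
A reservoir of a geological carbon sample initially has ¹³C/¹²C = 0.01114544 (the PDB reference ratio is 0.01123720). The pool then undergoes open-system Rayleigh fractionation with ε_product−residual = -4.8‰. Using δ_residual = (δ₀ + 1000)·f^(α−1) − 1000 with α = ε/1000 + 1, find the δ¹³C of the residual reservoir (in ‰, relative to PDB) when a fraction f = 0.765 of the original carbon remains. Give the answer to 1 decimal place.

-6.9‰

δ₀ = (0.01114544/0.01123720 − 1)×1000 = (0.991834 − 1)×1000 = -8.166‰
α − 1 = ε/1000 = -0.0048
f^(α−1) = 0.765^(-0.0048) = 1.001287
δ_res = (-8.166 + 1000) × 1.001287 − 1000 = 993.110 − 1000 = -6.89‰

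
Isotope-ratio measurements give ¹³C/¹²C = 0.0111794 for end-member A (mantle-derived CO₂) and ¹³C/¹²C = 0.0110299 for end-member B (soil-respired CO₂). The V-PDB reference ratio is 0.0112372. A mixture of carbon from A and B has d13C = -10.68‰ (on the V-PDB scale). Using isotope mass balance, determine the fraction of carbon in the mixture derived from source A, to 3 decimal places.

0.584

δ_A = (0.0111794/0.0112372 − 1)×1000 = (0.994856 − 1)×1000 = -5.144‰
δ_B = (0.0110299/0.0112372 − 1)×1000 = (0.981552 − 1)×1000 = -18.448‰
f_A = (δ_mix − δ_B)/(δ_A − δ_B) = (-10.68 − (-18.448))/(-5.144 − (-18.448))
f_A = 7.768 / 13.304 = 0.5839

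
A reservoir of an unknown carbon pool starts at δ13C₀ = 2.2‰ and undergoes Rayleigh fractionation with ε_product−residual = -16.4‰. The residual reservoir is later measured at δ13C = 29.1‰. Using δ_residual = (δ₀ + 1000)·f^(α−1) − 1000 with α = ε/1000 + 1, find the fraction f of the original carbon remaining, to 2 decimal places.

0.20

α − 1 = ε/1000 = -0.0164
(δ_res + 1000)/(δ₀ + 1000) = (29.1 + 1000)/(2.2 + 1000) = 1029.1/1002.2 = 1.026841
f = 1.026841^(1/-0.0164) = exp(ln(1.026841)/-0.0164) = exp(0.02649/-0.0164)
f = exp(-1.6151) = 0.1989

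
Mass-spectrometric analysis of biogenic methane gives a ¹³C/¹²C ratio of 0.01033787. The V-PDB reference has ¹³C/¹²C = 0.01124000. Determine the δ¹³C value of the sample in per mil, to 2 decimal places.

δ¹³C = (R_sample / R_standard − 1) × 1000
R_sample / R_standard = 0.01033787 / 0.01124000 = 0.919739
δ¹³C = (0.919739 − 1) × 1000 = -80.261 per mil

-80.26 per mil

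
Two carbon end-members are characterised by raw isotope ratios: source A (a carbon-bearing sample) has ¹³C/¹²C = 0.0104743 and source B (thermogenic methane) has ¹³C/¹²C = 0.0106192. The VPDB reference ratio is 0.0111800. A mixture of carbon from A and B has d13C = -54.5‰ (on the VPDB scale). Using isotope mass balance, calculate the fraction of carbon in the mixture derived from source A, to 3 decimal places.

0.335

δ_A = (0.0104743/0.0111800 − 1)×1000 = (0.936878 − 1)×1000 = -63.122‰
δ_B = (0.0106192/0.0111800 − 1)×1000 = (0.949839 − 1)×1000 = -50.161‰
f_A = (δ_mix − δ_B)/(δ_A − δ_B) = (-54.5 − (-50.161))/(-63.122 − (-50.161))
f_A = -4.339 / -12.961 = 0.3348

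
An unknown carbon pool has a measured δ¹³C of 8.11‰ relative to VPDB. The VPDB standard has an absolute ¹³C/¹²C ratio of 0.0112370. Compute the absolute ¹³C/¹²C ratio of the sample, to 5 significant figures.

0.011328

R_sample = R_standard × (δ¹³C/1000 + 1)
R_sample = 0.0112370 × (8.11/1000 + 1) = 0.0112370 × 1.008110
R_sample = 0.0113281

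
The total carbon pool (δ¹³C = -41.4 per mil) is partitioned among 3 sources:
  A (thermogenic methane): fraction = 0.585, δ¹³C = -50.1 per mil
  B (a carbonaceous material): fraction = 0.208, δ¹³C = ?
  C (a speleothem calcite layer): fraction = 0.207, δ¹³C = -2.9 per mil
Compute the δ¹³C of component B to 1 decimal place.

-55.2 per mil

Isotope mass balance: δ_bulk = Σ fᵢ·δᵢ.
-41.4 = 0.585×(-50.1) + 0.208×δ_B + 0.207×(-2.9)
0.208·δ_B = -41.4 − (-29.909) = -11.491
δ_B = -11.491 / 0.208 = -55.25 per mil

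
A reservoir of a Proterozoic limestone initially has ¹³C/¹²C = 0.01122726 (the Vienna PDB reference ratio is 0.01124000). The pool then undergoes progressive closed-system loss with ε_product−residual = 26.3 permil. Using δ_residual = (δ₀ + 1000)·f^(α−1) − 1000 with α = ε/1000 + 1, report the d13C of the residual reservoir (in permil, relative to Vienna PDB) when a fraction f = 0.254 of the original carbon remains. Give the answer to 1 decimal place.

δ₀ = (0.01122726/0.01124000 − 1)×1000 = (0.998867 − 1)×1000 = -1.133 permil
α − 1 = ε/1000 = 0.0263
f^(α−1) = 0.254^(0.0263) = 0.964600
δ_res = (-1.133 + 1000) × 0.964600 − 1000 = 963.506 − 1000 = -36.49 permil

-36.5 permil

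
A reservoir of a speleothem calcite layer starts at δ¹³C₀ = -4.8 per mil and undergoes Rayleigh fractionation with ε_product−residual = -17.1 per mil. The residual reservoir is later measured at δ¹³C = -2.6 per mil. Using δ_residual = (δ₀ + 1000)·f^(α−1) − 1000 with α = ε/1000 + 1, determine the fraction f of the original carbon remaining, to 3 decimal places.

0.879

α − 1 = ε/1000 = -0.0171
(δ_res + 1000)/(δ₀ + 1000) = (-2.6 + 1000)/(-4.8 + 1000) = 997.4/995.2 = 1.002211
f = 1.002211^(1/-0.0171) = exp(ln(1.002211)/-0.0171) = exp(0.00221/-0.0171)
f = exp(-0.1291) = 0.8789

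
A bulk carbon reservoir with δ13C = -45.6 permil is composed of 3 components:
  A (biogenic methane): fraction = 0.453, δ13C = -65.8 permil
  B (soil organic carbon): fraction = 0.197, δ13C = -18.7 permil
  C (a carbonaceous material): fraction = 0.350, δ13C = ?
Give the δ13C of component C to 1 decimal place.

Isotope mass balance: δ_bulk = Σ fᵢ·δᵢ.
-45.6 = 0.453×(-65.8) + 0.197×(-18.7) + 0.350×δ_C
0.350·δ_C = -45.6 − (-33.491) = -12.109
δ_C = -12.109 / 0.350 = -34.60 permil

-34.6 permil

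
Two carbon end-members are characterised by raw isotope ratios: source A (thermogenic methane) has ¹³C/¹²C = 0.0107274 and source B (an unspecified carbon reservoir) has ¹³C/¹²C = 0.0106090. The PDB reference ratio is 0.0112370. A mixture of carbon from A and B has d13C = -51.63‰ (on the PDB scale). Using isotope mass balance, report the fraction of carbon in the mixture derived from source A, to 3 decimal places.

0.404

δ_A = (0.0107274/0.0112370 − 1)×1000 = (0.954650 − 1)×1000 = -45.350‰
δ_B = (0.0106090/0.0112370 − 1)×1000 = (0.944113 − 1)×1000 = -55.887‰
f_A = (δ_mix − δ_B)/(δ_A − δ_B) = (-51.63 − (-55.887))/(-45.350 − (-55.887))
f_A = 4.257 / 10.537 = 0.4040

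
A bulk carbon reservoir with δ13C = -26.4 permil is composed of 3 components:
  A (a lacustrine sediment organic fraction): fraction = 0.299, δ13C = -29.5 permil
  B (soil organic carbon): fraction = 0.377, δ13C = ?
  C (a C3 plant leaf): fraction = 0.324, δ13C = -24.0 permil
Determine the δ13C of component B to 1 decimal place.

-26.0 permil

Isotope mass balance: δ_bulk = Σ fᵢ·δᵢ.
-26.4 = 0.299×(-29.5) + 0.377×δ_B + 0.324×(-24.0)
0.377·δ_B = -26.4 − (-16.596) = -9.803
δ_B = -9.803 / 0.377 = -26.00 permil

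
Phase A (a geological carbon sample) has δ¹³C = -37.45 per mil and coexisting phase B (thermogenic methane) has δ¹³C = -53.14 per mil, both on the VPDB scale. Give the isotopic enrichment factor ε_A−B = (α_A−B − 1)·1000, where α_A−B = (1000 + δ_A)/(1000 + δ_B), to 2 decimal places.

α_A−B = (1000 + -37.45) / (1000 + -53.14) = 962.55 / 946.86 = 1.016571
ε_A−B = (1.016571 − 1) × 1000 = 16.571 per mil
(The approximation ε ≈ δ_A − δ_B would give 15.69 per mil.)

16.57 per mil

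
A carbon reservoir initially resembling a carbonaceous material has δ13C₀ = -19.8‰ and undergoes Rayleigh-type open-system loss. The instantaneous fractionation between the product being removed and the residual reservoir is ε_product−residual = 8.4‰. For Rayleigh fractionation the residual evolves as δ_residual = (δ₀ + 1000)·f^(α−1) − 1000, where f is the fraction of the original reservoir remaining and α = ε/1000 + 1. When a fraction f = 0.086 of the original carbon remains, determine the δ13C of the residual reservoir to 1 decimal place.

Rayleigh residual: δ_res = (δ₀ + 1000)·f^(α−1) − 1000
α = ε/1000 + 1 = 1.00840, so α − 1 = 0.00840
f^(α−1) = 0.086^(0.00840) = 0.979602
δ_res = (-19.8 + 1000) × 0.979602 − 1000 = 960.206 − 1000 = -39.79‰

-39.8‰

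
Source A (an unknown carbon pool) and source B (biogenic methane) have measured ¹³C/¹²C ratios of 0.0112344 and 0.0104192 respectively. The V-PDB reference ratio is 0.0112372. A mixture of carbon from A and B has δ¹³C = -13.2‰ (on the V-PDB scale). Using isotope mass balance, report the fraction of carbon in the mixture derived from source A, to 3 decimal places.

δ_A = (0.0112344/0.0112372 − 1)×1000 = (0.999751 − 1)×1000 = -0.249‰
δ_B = (0.0104192/0.0112372 − 1)×1000 = (0.927206 − 1)×1000 = -72.794‰
f_A = (δ_mix − δ_B)/(δ_A − δ_B) = (-13.2 − (-72.794))/(-0.249 − (-72.794))
f_A = 59.594 / 72.545 = 0.8215

0.821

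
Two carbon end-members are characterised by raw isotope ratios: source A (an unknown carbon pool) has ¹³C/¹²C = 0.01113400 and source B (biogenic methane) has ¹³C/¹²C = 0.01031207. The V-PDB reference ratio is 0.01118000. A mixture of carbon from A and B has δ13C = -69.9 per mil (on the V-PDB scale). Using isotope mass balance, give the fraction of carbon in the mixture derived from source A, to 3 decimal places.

0.105

δ_A = (0.01113400/0.01118000 − 1)×1000 = (0.995886 − 1)×1000 = -4.114 per mil
δ_B = (0.01031207/0.01118000 − 1)×1000 = (0.922368 − 1)×1000 = -77.632 per mil
f_A = (δ_mix − δ_B)/(δ_A − δ_B) = (-69.9 − (-77.632))/(-4.114 − (-77.632))
f_A = 7.732 / 73.518 = 0.1052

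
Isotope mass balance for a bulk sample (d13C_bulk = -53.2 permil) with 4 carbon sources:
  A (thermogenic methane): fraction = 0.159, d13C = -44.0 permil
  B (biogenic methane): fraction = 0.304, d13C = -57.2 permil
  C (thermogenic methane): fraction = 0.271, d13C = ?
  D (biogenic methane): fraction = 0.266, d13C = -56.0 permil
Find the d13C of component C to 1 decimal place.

-51.4 permil

Isotope mass balance: δ_bulk = Σ fᵢ·δᵢ.
-53.2 = 0.159×(-44.0) + 0.304×(-57.2) + 0.271×δ_C + 0.266×(-56.0)
0.271·δ_C = -53.2 − (-39.281) = -13.919
δ_C = -13.919 / 0.271 = -51.36 permil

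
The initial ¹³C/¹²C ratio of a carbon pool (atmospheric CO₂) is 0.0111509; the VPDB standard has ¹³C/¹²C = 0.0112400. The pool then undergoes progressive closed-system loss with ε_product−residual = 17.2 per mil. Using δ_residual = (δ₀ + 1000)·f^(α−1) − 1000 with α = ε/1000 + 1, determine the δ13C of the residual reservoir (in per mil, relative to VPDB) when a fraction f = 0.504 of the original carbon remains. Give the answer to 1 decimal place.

-19.6 per mil

δ₀ = (0.0111509/0.0112400 − 1)×1000 = (0.992073 − 1)×1000 = -7.927 per mil
α − 1 = ε/1000 = 0.0172
f^(α−1) = 0.504^(0.0172) = 0.988284
δ_res = (-7.927 + 1000) × 0.988284 − 1000 = 980.450 − 1000 = -19.55 per mil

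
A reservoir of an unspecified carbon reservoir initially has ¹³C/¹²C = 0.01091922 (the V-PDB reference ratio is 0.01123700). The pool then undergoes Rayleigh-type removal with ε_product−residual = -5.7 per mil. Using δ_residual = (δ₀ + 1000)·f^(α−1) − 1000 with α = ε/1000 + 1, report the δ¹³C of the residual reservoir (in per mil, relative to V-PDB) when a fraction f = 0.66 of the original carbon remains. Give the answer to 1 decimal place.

δ₀ = (0.01091922/0.01123700 − 1)×1000 = (0.971720 − 1)×1000 = -28.280 per mil
α − 1 = ε/1000 = -0.0057
f^(α−1) = 0.66^(-0.0057) = 1.002371
δ_res = (-28.280 + 1000) × 1.002371 − 1000 = 974.024 − 1000 = -25.98 per mil

-26.0 per mil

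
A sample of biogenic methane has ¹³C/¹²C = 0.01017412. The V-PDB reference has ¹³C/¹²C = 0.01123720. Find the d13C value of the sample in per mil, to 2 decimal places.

d13C = (R_sample / R_standard − 1) × 1000
R_sample / R_standard = 0.01017412 / 0.01123720 = 0.905396
d13C = (0.905396 − 1) × 1000 = -94.604 per mil

-94.60 per mil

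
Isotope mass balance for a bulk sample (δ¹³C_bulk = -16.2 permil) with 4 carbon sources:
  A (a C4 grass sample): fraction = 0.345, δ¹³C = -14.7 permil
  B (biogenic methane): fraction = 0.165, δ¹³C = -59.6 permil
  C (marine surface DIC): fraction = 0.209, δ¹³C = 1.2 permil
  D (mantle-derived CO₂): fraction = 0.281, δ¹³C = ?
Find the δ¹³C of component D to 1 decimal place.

-5.5 permil

Isotope mass balance: δ_bulk = Σ fᵢ·δᵢ.
-16.2 = 0.345×(-14.7) + 0.165×(-59.6) + 0.209×(1.2) + 0.281×δ_D
0.281·δ_D = -16.2 − (-14.655) = -1.545
δ_D = -1.545 / 0.281 = -5.50 permil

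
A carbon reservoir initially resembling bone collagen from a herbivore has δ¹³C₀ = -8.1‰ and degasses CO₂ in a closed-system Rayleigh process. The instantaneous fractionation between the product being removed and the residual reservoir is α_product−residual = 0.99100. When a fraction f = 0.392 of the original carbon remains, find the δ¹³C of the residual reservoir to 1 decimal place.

0.3‰

Rayleigh residual: δ_res = (δ₀ + 1000)·f^(α−1) − 1000
α − 1 = -0.00900
f^(α−1) = 0.392^(-0.00900) = 1.008464
δ_res = (-8.1 + 1000) × 1.008464 − 1000 = 1000.296 − 1000 = 0.30‰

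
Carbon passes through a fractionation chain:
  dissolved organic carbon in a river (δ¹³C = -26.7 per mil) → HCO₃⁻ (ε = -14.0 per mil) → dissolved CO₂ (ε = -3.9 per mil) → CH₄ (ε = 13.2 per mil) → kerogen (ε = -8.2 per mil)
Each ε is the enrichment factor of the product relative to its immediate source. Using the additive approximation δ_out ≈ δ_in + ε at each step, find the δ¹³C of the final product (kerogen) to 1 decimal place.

step 1: δ ≈ -26.7 + (-14.0) = -40.7 per mil
step 2: δ ≈ -40.7 + (-3.9) = -44.6 per mil
step 3: δ ≈ -44.6 + (13.2) = -31.4 per mil
step 4: δ ≈ -31.4 + (-8.2) = -39.6 per mil

-39.6 per mil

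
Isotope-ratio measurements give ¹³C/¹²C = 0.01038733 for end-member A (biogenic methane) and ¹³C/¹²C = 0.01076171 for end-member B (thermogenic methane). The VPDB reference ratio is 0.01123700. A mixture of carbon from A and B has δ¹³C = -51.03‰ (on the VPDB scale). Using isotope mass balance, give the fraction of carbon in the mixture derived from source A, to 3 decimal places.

0.262

δ_A = (0.01038733/0.01123700 − 1)×1000 = (0.924386 − 1)×1000 = -75.614‰
δ_B = (0.01076171/0.01123700 − 1)×1000 = (0.957703 − 1)×1000 = -42.297‰
f_A = (δ_mix − δ_B)/(δ_A − δ_B) = (-51.03 − (-42.297))/(-75.614 − (-42.297))
f_A = -8.733 / -33.317 = 0.2621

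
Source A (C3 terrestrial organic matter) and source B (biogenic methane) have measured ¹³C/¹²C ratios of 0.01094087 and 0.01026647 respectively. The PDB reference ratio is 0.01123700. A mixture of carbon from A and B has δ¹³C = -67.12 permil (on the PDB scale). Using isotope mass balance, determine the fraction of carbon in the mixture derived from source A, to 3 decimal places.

0.321

δ_A = (0.01094087/0.01123700 − 1)×1000 = (0.973647 − 1)×1000 = -26.353 permil
δ_B = (0.01026647/0.01123700 − 1)×1000 = (0.913631 − 1)×1000 = -86.369 permil
f_A = (δ_mix − δ_B)/(δ_A − δ_B) = (-67.12 − (-86.369))/(-26.353 − (-86.369))
f_A = 19.249 / 60.016 = 0.3207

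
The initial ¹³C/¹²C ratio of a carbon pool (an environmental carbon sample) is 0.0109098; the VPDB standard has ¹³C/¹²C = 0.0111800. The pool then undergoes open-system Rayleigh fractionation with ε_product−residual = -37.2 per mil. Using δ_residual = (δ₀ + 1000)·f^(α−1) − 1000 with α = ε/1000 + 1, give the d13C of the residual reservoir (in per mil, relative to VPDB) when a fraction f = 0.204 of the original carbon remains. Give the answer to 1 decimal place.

δ₀ = (0.0109098/0.0111800 − 1)×1000 = (0.975832 − 1)×1000 = -24.168 per mil
α − 1 = ε/1000 = -0.0372
f^(α−1) = 0.204^(-0.0372) = 1.060918
δ_res = (-24.168 + 1000) × 1.060918 − 1000 = 1035.277 − 1000 = 35.28 per mil

35.3 per mil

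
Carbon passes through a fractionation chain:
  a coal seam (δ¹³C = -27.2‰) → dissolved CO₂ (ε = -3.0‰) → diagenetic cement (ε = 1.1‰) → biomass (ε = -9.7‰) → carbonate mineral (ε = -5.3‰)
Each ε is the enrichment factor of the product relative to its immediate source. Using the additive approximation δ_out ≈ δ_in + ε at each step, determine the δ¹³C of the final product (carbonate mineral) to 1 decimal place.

step 1: δ ≈ -27.2 + (-3.0) = -30.2‰
step 2: δ ≈ -30.2 + (1.1) = -29.1‰
step 3: δ ≈ -29.1 + (-9.7) = -38.8‰
step 4: δ ≈ -38.8 + (-5.3) = -44.1‰

-44.1‰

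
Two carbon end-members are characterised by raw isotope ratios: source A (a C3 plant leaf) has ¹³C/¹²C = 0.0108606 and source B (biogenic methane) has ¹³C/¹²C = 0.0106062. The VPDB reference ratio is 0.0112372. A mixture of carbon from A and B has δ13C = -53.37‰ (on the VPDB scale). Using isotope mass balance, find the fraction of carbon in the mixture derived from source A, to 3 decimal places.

δ_A = (0.0108606/0.0112372 − 1)×1000 = (0.966486 − 1)×1000 = -33.514‰
δ_B = (0.0106062/0.0112372 − 1)×1000 = (0.943847 − 1)×1000 = -56.153‰
f_A = (δ_mix − δ_B)/(δ_A − δ_B) = (-53.37 − (-56.153))/(-33.514 − (-56.153))
f_A = 2.783 / 22.639 = 0.1229

0.123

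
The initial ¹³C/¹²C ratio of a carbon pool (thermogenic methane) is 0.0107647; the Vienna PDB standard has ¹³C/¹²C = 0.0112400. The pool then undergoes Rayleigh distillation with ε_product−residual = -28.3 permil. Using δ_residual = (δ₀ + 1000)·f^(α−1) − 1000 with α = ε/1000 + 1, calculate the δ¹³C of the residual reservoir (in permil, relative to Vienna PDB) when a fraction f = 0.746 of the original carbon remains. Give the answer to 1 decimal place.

-34.3 permil

δ₀ = (0.0107647/0.0112400 − 1)×1000 = (0.957714 − 1)×1000 = -42.286 permil
α − 1 = ε/1000 = -0.0283
f^(α−1) = 0.746^(-0.0283) = 1.008327
δ_res = (-42.286 + 1000) × 1.008327 − 1000 = 965.689 − 1000 = -34.31 permil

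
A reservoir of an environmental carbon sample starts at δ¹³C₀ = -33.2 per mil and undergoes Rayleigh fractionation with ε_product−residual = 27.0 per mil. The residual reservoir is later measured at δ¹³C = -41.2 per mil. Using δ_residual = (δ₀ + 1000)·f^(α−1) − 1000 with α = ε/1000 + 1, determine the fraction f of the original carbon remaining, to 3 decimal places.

α − 1 = ε/1000 = 0.0270
(δ_res + 1000)/(δ₀ + 1000) = (-41.2 + 1000)/(-33.2 + 1000) = 958.8/966.8 = 0.991725
f = 0.991725^(1/0.0270) = exp(ln(0.991725)/0.0270) = exp(-0.00831/0.0270)
f = exp(-0.3077) = 0.7351

0.735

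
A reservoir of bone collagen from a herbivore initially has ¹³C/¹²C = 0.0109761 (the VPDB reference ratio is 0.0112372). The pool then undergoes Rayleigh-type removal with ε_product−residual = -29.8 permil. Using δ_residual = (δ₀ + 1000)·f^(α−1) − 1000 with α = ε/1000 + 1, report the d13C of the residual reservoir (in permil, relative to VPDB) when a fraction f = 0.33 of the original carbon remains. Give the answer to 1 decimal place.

δ₀ = (0.0109761/0.0112372 − 1)×1000 = (0.976765 − 1)×1000 = -23.235 permil
α − 1 = ε/1000 = -0.0298
f^(α−1) = 0.33^(-0.0298) = 1.033590
δ_res = (-23.235 + 1000) × 1.033590 − 1000 = 1009.574 − 1000 = 9.57 permil

9.6 permil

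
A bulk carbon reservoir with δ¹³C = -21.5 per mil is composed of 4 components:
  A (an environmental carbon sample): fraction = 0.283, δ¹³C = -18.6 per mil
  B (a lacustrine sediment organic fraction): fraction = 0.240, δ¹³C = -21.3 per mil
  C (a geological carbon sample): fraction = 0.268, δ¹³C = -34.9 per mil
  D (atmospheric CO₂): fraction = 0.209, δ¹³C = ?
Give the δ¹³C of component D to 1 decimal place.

Isotope mass balance: δ_bulk = Σ fᵢ·δᵢ.
-21.5 = 0.283×(-18.6) + 0.240×(-21.3) + 0.268×(-34.9) + 0.209×δ_D
0.209·δ_D = -21.5 − (-19.729) = -1.771
δ_D = -1.771 / 0.209 = -8.47 per mil

-8.5 per mil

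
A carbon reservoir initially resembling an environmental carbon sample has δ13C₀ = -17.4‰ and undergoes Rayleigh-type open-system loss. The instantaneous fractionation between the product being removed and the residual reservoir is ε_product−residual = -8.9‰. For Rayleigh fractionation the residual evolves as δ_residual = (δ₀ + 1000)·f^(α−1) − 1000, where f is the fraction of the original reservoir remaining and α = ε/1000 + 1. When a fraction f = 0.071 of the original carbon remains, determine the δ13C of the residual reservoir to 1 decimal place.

6.0‰

Rayleigh residual: δ_res = (δ₀ + 1000)·f^(α−1) − 1000
α = ε/1000 + 1 = 0.99110, so α − 1 = -0.00890
f^(α−1) = 0.071^(-0.00890) = 1.023820
δ_res = (-17.4 + 1000) × 1.023820 − 1000 = 1006.006 − 1000 = 6.01‰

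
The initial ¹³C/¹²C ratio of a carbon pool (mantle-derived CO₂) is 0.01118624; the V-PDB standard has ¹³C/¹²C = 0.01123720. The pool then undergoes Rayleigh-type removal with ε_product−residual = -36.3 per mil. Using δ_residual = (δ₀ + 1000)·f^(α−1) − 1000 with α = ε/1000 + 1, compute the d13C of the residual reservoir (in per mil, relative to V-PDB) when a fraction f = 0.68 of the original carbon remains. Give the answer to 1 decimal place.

9.5 per mil

δ₀ = (0.01118624/0.01123720 − 1)×1000 = (0.995465 − 1)×1000 = -4.535 per mil
α − 1 = ε/1000 = -0.0363
f^(α−1) = 0.68^(-0.0363) = 1.014098
δ_res = (-4.535 + 1000) × 1.014098 − 1000 = 1009.499 − 1000 = 9.50 per mil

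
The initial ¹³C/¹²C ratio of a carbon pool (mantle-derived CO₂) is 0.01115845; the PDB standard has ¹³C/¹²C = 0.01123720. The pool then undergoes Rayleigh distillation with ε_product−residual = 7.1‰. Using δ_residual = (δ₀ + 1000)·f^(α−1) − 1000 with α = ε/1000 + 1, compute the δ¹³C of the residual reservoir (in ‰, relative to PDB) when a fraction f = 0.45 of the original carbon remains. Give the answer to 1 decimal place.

δ₀ = (0.01115845/0.01123720 − 1)×1000 = (0.992992 − 1)×1000 = -7.008‰
α − 1 = ε/1000 = 0.0071
f^(α−1) = 0.45^(0.0071) = 0.994347
δ_res = (-7.008 + 1000) × 0.994347 − 1000 = 987.378 − 1000 = -12.62‰

-12.6‰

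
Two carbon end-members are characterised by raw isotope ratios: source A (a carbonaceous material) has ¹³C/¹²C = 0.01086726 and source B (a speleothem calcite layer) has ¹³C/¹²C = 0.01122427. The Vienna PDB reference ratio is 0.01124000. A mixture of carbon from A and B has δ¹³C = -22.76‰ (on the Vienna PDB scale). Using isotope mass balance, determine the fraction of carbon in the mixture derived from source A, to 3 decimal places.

0.673

δ_A = (0.01086726/0.01124000 − 1)×1000 = (0.966838 − 1)×1000 = -33.162‰
δ_B = (0.01122427/0.01124000 − 1)×1000 = (0.998601 − 1)×1000 = -1.399‰
f_A = (δ_mix − δ_B)/(δ_A − δ_B) = (-22.76 − (-1.399))/(-33.162 − (-1.399))
f_A = -21.361 / -31.762 = 0.6725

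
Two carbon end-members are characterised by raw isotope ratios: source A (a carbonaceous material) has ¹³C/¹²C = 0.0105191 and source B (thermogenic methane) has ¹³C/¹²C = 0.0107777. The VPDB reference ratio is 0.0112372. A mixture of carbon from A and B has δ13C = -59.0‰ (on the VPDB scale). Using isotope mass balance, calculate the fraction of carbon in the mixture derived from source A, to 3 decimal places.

0.787

δ_A = (0.0105191/0.0112372 − 1)×1000 = (0.936096 − 1)×1000 = -63.904‰
δ_B = (0.0107777/0.0112372 − 1)×1000 = (0.959109 − 1)×1000 = -40.891‰
f_A = (δ_mix − δ_B)/(δ_A − δ_B) = (-59.0 − (-40.891))/(-63.904 − (-40.891))
f_A = -18.109 / -23.013 = 0.7869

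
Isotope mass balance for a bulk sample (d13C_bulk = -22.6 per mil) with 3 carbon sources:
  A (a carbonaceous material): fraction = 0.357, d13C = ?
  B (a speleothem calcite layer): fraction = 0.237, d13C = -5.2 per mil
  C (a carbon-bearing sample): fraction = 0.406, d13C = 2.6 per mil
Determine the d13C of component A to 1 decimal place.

Isotope mass balance: δ_bulk = Σ fᵢ·δᵢ.
-22.6 = 0.357×δ_A + 0.237×(-5.2) + 0.406×(2.6)
0.357·δ_A = -22.6 − (-0.177) = -22.423
δ_A = -22.423 / 0.357 = -62.81 per mil

-62.8 per mil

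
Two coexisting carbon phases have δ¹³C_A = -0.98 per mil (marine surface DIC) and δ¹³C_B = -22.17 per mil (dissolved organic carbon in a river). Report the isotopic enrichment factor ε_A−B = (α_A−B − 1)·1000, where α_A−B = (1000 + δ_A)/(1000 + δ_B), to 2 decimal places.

α_A−B = (1000 + -0.98) / (1000 + -22.17) = 999.02 / 977.83 = 1.021670
ε_A−B = (1.021670 − 1) × 1000 = 21.670 per mil
(The approximation ε ≈ δ_A − δ_B would give 21.19 per mil.)

21.67 per mil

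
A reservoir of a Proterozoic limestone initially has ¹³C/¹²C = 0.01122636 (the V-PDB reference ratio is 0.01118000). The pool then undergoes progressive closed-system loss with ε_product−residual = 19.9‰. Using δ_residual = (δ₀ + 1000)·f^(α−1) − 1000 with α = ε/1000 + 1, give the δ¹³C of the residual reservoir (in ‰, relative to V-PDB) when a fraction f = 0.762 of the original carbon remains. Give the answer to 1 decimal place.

-1.3‰

δ₀ = (0.01122636/0.01118000 − 1)×1000 = (1.004147 − 1)×1000 = 4.147‰
α − 1 = ε/1000 = 0.0199
f^(α−1) = 0.762^(0.0199) = 0.994606
δ_res = (4.147 + 1000) × 0.994606 − 1000 = 998.730 − 1000 = -1.27‰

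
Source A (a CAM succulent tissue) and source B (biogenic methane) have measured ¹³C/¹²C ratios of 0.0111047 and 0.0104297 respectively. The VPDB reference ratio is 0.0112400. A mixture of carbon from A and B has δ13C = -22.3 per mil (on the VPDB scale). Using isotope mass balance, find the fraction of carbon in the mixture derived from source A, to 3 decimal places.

δ_A = (0.0111047/0.0112400 − 1)×1000 = (0.987963 − 1)×1000 = -12.037 per mil
δ_B = (0.0104297/0.0112400 − 1)×1000 = (0.927909 − 1)×1000 = -72.091 per mil
f_A = (δ_mix − δ_B)/(δ_A − δ_B) = (-22.3 − (-72.091))/(-12.037 − (-72.091))
f_A = 49.791 / 60.053 = 0.8291

0.829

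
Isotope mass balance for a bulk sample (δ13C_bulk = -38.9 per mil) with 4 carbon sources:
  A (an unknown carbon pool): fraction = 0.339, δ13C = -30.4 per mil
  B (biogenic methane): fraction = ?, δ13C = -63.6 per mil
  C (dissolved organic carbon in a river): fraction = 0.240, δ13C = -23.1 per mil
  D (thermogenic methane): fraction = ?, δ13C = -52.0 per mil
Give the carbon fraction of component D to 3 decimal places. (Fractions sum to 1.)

0.321

Let f_D and f_B be the unknown fractions; fractions sum to 1 so f_D + f_B = 0.421.
Mass balance: Σ fᵢ·δᵢ = δ_bulk ⇒ f_D·(-52.0) + f_B·(-63.6) = -38.9 − (-15.850) = -23.050
Substitute f_B = 0.421 − f_D:
f_D·(-52.0 − -63.6) = -23.050 − 0.421×(-63.6) = 3.725
f_D = 3.725 / 11.6 = 0.3211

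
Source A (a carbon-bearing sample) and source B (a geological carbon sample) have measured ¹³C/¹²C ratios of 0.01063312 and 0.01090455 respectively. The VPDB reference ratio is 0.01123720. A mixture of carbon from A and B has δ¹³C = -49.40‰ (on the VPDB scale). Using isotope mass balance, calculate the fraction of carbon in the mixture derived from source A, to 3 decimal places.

δ_A = (0.01063312/0.01123720 − 1)×1000 = (0.946243 − 1)×1000 = -53.757‰
δ_B = (0.01090455/0.01123720 − 1)×1000 = (0.970397 − 1)×1000 = -29.603‰
f_A = (δ_mix − δ_B)/(δ_A − δ_B) = (-49.40 − (-29.603))/(-53.757 − (-29.603))
f_A = -19.797 / -24.155 = 0.8196

0.820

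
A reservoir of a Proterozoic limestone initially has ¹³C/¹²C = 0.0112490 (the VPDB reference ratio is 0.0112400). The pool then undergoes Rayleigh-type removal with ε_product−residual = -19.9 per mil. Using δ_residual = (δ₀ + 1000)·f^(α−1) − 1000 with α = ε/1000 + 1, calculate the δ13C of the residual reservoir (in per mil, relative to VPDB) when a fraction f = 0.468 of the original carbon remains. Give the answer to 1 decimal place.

16.0 per mil

δ₀ = (0.0112490/0.0112400 − 1)×1000 = (1.000801 − 1)×1000 = 0.801 per mil
α − 1 = ε/1000 = -0.0199
f^(α−1) = 0.468^(-0.0199) = 1.015225
δ_res = (0.801 + 1000) × 1.015225 − 1000 = 1016.037 − 1000 = 16.04 per mil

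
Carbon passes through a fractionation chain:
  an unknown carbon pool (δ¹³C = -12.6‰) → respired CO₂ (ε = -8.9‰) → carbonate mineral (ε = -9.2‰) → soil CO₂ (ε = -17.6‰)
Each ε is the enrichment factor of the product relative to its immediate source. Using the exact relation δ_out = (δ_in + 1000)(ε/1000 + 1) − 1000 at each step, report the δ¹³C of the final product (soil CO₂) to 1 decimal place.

step 1: δ = (-12.60 + 1000)·(-8.9/1000 + 1) − 1000 = -21.39‰
step 2: δ = (-21.39 + 1000)·(-9.2/1000 + 1) − 1000 = -30.39‰
step 3: δ = (-30.39 + 1000)·(-17.6/1000 + 1) − 1000 = -47.46‰

-47.5‰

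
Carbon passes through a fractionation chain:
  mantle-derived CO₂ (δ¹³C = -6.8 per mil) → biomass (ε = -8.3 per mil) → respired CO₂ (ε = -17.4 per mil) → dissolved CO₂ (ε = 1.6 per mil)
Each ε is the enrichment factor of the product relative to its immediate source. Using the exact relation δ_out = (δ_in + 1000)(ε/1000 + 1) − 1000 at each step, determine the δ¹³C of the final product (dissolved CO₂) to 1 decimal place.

-30.6 per mil

step 1: δ = (-6.80 + 1000)·(-8.3/1000 + 1) − 1000 = -15.04 per mil
step 2: δ = (-15.04 + 1000)·(-17.4/1000 + 1) − 1000 = -32.18 per mil
step 3: δ = (-32.18 + 1000)·(1.6/1000 + 1) − 1000 = -30.63 per mil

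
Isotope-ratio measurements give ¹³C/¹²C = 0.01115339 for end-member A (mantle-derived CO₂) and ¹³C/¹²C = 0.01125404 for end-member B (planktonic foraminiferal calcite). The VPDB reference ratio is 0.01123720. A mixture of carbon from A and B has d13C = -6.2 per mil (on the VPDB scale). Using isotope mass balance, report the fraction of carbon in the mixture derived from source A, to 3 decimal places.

0.860

δ_A = (0.01115339/0.01123720 − 1)×1000 = (0.992542 − 1)×1000 = -7.458 per mil
δ_B = (0.01125404/0.01123720 − 1)×1000 = (1.001499 − 1)×1000 = 1.499 per mil
f_A = (δ_mix − δ_B)/(δ_A − δ_B) = (-6.2 − (1.499))/(-7.458 − (1.499))
f_A = -7.699 / -8.957 = 0.8595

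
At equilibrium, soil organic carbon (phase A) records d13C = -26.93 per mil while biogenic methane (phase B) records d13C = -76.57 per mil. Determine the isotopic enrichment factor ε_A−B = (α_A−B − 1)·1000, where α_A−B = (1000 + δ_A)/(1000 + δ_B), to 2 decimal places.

α_A−B = (1000 + -26.93) / (1000 + -76.57) = 973.07 / 923.43 = 1.053756
ε_A−B = (1.053756 − 1) × 1000 = 53.756 per mil
(The approximation ε ≈ δ_A − δ_B would give 49.64 per mil.)

53.76 per mil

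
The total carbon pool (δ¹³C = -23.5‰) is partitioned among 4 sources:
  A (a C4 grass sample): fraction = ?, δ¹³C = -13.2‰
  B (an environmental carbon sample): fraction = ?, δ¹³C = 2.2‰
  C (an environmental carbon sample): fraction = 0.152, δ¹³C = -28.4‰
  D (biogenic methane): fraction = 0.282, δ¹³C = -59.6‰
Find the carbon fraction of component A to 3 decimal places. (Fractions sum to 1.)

Let f_A and f_B be the unknown fractions; fractions sum to 1 so f_A + f_B = 0.566.
Mass balance: Σ fᵢ·δᵢ = δ_bulk ⇒ f_A·(-13.2) + f_B·(2.2) = -23.5 − (-21.124) = -2.376
Substitute f_B = 0.566 − f_A:
f_A·(-13.2 − 2.2) = -2.376 − 0.566×(2.2) = -3.621
f_A = -3.621 / -15.4 = 0.2351

0.235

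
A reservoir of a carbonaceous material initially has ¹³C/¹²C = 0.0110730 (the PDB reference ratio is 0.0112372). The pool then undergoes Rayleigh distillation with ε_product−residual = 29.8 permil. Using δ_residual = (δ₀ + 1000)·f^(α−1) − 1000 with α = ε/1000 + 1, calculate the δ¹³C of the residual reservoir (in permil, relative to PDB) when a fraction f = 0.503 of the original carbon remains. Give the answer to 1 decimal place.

δ₀ = (0.0110730/0.0112372 − 1)×1000 = (0.985388 − 1)×1000 = -14.612 permil
α − 1 = ε/1000 = 0.0298
f^(α−1) = 0.503^(0.0298) = 0.979731
δ_res = (-14.612 + 1000) × 0.979731 − 1000 = 965.415 − 1000 = -34.59 permil

-34.6 permil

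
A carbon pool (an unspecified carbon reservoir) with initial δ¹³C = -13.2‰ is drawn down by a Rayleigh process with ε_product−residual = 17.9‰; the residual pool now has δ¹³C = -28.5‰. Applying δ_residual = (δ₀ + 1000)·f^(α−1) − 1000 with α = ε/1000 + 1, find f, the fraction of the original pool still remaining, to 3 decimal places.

α − 1 = ε/1000 = 0.0179
(δ_res + 1000)/(δ₀ + 1000) = (-28.5 + 1000)/(-13.2 + 1000) = 971.5/986.8 = 0.984495
f = 0.984495^(1/0.0179) = exp(ln(0.984495)/0.0179) = exp(-0.01563/0.0179)
f = exp(-0.8730) = 0.4177

0.418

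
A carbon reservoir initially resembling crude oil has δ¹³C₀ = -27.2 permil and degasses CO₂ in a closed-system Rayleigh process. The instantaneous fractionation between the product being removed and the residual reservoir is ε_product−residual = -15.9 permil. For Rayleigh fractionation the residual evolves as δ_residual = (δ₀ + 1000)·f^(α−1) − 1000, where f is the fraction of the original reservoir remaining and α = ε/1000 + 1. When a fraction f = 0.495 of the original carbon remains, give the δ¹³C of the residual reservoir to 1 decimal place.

Rayleigh residual: δ_res = (δ₀ + 1000)·f^(α−1) − 1000
α = ε/1000 + 1 = 0.98410, so α − 1 = -0.01590
f^(α−1) = 0.495^(-0.01590) = 1.011244
δ_res = (-27.2 + 1000) × 1.011244 − 1000 = 983.738 − 1000 = -16.26 permil

-16.3 permil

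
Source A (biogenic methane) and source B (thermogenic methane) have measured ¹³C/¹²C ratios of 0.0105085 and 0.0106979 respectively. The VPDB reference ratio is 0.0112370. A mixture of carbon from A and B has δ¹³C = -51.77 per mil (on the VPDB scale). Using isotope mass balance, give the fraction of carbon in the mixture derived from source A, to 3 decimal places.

0.225

δ_A = (0.0105085/0.0112370 − 1)×1000 = (0.935170 − 1)×1000 = -64.830 per mil
δ_B = (0.0106979/0.0112370 − 1)×1000 = (0.952025 − 1)×1000 = -47.975 per mil
f_A = (δ_mix − δ_B)/(δ_A − δ_B) = (-51.77 − (-47.975))/(-64.830 − (-47.975))
f_A = -3.795 / -16.855 = 0.2251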